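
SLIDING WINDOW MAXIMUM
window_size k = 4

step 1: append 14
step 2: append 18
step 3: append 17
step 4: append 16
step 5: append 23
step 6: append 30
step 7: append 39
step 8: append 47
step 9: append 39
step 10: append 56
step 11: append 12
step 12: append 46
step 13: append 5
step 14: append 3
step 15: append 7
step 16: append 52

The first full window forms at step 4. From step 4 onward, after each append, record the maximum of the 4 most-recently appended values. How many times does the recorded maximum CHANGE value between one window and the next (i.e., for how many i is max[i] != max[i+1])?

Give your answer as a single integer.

step 1: append 14 -> window=[14] (not full yet)
step 2: append 18 -> window=[14, 18] (not full yet)
step 3: append 17 -> window=[14, 18, 17] (not full yet)
step 4: append 16 -> window=[14, 18, 17, 16] -> max=18
step 5: append 23 -> window=[18, 17, 16, 23] -> max=23
step 6: append 30 -> window=[17, 16, 23, 30] -> max=30
step 7: append 39 -> window=[16, 23, 30, 39] -> max=39
step 8: append 47 -> window=[23, 30, 39, 47] -> max=47
step 9: append 39 -> window=[30, 39, 47, 39] -> max=47
step 10: append 56 -> window=[39, 47, 39, 56] -> max=56
step 11: append 12 -> window=[47, 39, 56, 12] -> max=56
step 12: append 46 -> window=[39, 56, 12, 46] -> max=56
step 13: append 5 -> window=[56, 12, 46, 5] -> max=56
step 14: append 3 -> window=[12, 46, 5, 3] -> max=46
step 15: append 7 -> window=[46, 5, 3, 7] -> max=46
step 16: append 52 -> window=[5, 3, 7, 52] -> max=52
Recorded maximums: 18 23 30 39 47 47 56 56 56 56 46 46 52
Changes between consecutive maximums: 7

Answer: 7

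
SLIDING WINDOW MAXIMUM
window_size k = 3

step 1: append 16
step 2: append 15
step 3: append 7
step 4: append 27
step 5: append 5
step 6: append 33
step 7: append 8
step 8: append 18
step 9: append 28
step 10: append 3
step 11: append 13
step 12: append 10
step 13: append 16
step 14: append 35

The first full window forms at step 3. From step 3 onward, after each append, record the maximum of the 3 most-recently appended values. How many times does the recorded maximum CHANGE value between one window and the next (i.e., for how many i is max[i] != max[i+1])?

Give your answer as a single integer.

step 1: append 16 -> window=[16] (not full yet)
step 2: append 15 -> window=[16, 15] (not full yet)
step 3: append 7 -> window=[16, 15, 7] -> max=16
step 4: append 27 -> window=[15, 7, 27] -> max=27
step 5: append 5 -> window=[7, 27, 5] -> max=27
step 6: append 33 -> window=[27, 5, 33] -> max=33
step 7: append 8 -> window=[5, 33, 8] -> max=33
step 8: append 18 -> window=[33, 8, 18] -> max=33
step 9: append 28 -> window=[8, 18, 28] -> max=28
step 10: append 3 -> window=[18, 28, 3] -> max=28
step 11: append 13 -> window=[28, 3, 13] -> max=28
step 12: append 10 -> window=[3, 13, 10] -> max=13
step 13: append 16 -> window=[13, 10, 16] -> max=16
step 14: append 35 -> window=[10, 16, 35] -> max=35
Recorded maximums: 16 27 27 33 33 33 28 28 28 13 16 35
Changes between consecutive maximums: 6

Answer: 6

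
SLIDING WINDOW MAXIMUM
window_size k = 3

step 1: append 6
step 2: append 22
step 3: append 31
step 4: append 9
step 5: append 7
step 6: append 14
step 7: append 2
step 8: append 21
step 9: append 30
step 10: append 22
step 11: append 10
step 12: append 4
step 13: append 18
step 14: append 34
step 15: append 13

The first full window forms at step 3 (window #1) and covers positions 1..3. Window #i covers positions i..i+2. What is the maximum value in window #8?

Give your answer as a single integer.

step 1: append 6 -> window=[6] (not full yet)
step 2: append 22 -> window=[6, 22] (not full yet)
step 3: append 31 -> window=[6, 22, 31] -> max=31
step 4: append 9 -> window=[22, 31, 9] -> max=31
step 5: append 7 -> window=[31, 9, 7] -> max=31
step 6: append 14 -> window=[9, 7, 14] -> max=14
step 7: append 2 -> window=[7, 14, 2] -> max=14
step 8: append 21 -> window=[14, 2, 21] -> max=21
step 9: append 30 -> window=[2, 21, 30] -> max=30
step 10: append 22 -> window=[21, 30, 22] -> max=30
Window #8 max = 30

Answer: 30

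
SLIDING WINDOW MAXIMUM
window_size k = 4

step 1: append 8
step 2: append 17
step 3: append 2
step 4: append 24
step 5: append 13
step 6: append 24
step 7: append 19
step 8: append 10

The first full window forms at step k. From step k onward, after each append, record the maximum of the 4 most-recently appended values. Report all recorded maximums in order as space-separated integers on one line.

Answer: 24 24 24 24 24

Derivation:
step 1: append 8 -> window=[8] (not full yet)
step 2: append 17 -> window=[8, 17] (not full yet)
step 3: append 2 -> window=[8, 17, 2] (not full yet)
step 4: append 24 -> window=[8, 17, 2, 24] -> max=24
step 5: append 13 -> window=[17, 2, 24, 13] -> max=24
step 6: append 24 -> window=[2, 24, 13, 24] -> max=24
step 7: append 19 -> window=[24, 13, 24, 19] -> max=24
step 8: append 10 -> window=[13, 24, 19, 10] -> max=24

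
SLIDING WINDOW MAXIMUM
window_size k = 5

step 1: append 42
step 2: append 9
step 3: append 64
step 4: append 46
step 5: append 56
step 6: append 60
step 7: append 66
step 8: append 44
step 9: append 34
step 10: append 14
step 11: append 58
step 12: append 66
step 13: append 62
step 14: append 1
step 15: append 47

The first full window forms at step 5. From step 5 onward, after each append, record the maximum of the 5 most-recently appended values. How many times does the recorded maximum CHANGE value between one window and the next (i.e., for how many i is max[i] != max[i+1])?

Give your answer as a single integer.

Answer: 1

Derivation:
step 1: append 42 -> window=[42] (not full yet)
step 2: append 9 -> window=[42, 9] (not full yet)
step 3: append 64 -> window=[42, 9, 64] (not full yet)
step 4: append 46 -> window=[42, 9, 64, 46] (not full yet)
step 5: append 56 -> window=[42, 9, 64, 46, 56] -> max=64
step 6: append 60 -> window=[9, 64, 46, 56, 60] -> max=64
step 7: append 66 -> window=[64, 46, 56, 60, 66] -> max=66
step 8: append 44 -> window=[46, 56, 60, 66, 44] -> max=66
step 9: append 34 -> window=[56, 60, 66, 44, 34] -> max=66
step 10: append 14 -> window=[60, 66, 44, 34, 14] -> max=66
step 11: append 58 -> window=[66, 44, 34, 14, 58] -> max=66
step 12: append 66 -> window=[44, 34, 14, 58, 66] -> max=66
step 13: append 62 -> window=[34, 14, 58, 66, 62] -> max=66
step 14: append 1 -> window=[14, 58, 66, 62, 1] -> max=66
step 15: append 47 -> window=[58, 66, 62, 1, 47] -> max=66
Recorded maximums: 64 64 66 66 66 66 66 66 66 66 66
Changes between consecutive maximums: 1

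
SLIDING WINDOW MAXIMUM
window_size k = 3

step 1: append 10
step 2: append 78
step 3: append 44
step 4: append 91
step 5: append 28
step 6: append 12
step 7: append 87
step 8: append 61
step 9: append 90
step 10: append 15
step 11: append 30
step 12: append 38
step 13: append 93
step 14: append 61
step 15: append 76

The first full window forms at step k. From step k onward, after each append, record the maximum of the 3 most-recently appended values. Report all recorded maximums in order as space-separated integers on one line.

step 1: append 10 -> window=[10] (not full yet)
step 2: append 78 -> window=[10, 78] (not full yet)
step 3: append 44 -> window=[10, 78, 44] -> max=78
step 4: append 91 -> window=[78, 44, 91] -> max=91
step 5: append 28 -> window=[44, 91, 28] -> max=91
step 6: append 12 -> window=[91, 28, 12] -> max=91
step 7: append 87 -> window=[28, 12, 87] -> max=87
step 8: append 61 -> window=[12, 87, 61] -> max=87
step 9: append 90 -> window=[87, 61, 90] -> max=90
step 10: append 15 -> window=[61, 90, 15] -> max=90
step 11: append 30 -> window=[90, 15, 30] -> max=90
step 12: append 38 -> window=[15, 30, 38] -> max=38
step 13: append 93 -> window=[30, 38, 93] -> max=93
step 14: append 61 -> window=[38, 93, 61] -> max=93
step 15: append 76 -> window=[93, 61, 76] -> max=93

Answer: 78 91 91 91 87 87 90 90 90 38 93 93 93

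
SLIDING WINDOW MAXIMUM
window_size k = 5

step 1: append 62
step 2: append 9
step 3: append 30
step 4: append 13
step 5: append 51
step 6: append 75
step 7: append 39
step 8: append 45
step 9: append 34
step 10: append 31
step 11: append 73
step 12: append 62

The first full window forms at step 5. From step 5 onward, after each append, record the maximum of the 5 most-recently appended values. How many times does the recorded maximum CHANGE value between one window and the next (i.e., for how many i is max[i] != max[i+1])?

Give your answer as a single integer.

step 1: append 62 -> window=[62] (not full yet)
step 2: append 9 -> window=[62, 9] (not full yet)
step 3: append 30 -> window=[62, 9, 30] (not full yet)
step 4: append 13 -> window=[62, 9, 30, 13] (not full yet)
step 5: append 51 -> window=[62, 9, 30, 13, 51] -> max=62
step 6: append 75 -> window=[9, 30, 13, 51, 75] -> max=75
step 7: append 39 -> window=[30, 13, 51, 75, 39] -> max=75
step 8: append 45 -> window=[13, 51, 75, 39, 45] -> max=75
step 9: append 34 -> window=[51, 75, 39, 45, 34] -> max=75
step 10: append 31 -> window=[75, 39, 45, 34, 31] -> max=75
step 11: append 73 -> window=[39, 45, 34, 31, 73] -> max=73
step 12: append 62 -> window=[45, 34, 31, 73, 62] -> max=73
Recorded maximums: 62 75 75 75 75 75 73 73
Changes between consecutive maximums: 2

Answer: 2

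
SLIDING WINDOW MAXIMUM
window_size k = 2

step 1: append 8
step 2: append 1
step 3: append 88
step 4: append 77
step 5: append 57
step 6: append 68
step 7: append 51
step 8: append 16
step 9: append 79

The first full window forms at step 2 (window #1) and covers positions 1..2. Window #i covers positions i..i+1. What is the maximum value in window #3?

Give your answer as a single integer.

step 1: append 8 -> window=[8] (not full yet)
step 2: append 1 -> window=[8, 1] -> max=8
step 3: append 88 -> window=[1, 88] -> max=88
step 4: append 77 -> window=[88, 77] -> max=88
Window #3 max = 88

Answer: 88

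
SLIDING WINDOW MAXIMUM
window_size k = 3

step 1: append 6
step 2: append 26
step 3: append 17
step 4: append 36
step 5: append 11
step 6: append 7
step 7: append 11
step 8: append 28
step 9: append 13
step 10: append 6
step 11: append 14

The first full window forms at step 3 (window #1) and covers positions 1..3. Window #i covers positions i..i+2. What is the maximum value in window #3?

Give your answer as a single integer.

step 1: append 6 -> window=[6] (not full yet)
step 2: append 26 -> window=[6, 26] (not full yet)
step 3: append 17 -> window=[6, 26, 17] -> max=26
step 4: append 36 -> window=[26, 17, 36] -> max=36
step 5: append 11 -> window=[17, 36, 11] -> max=36
Window #3 max = 36

Answer: 36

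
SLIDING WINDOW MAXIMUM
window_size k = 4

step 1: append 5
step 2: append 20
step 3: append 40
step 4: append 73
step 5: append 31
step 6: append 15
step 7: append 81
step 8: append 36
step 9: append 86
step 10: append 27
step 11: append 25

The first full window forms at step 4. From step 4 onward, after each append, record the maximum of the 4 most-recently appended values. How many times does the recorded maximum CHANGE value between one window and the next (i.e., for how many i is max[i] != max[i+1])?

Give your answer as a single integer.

step 1: append 5 -> window=[5] (not full yet)
step 2: append 20 -> window=[5, 20] (not full yet)
step 3: append 40 -> window=[5, 20, 40] (not full yet)
step 4: append 73 -> window=[5, 20, 40, 73] -> max=73
step 5: append 31 -> window=[20, 40, 73, 31] -> max=73
step 6: append 15 -> window=[40, 73, 31, 15] -> max=73
step 7: append 81 -> window=[73, 31, 15, 81] -> max=81
step 8: append 36 -> window=[31, 15, 81, 36] -> max=81
step 9: append 86 -> window=[15, 81, 36, 86] -> max=86
step 10: append 27 -> window=[81, 36, 86, 27] -> max=86
step 11: append 25 -> window=[36, 86, 27, 25] -> max=86
Recorded maximums: 73 73 73 81 81 86 86 86
Changes between consecutive maximums: 2

Answer: 2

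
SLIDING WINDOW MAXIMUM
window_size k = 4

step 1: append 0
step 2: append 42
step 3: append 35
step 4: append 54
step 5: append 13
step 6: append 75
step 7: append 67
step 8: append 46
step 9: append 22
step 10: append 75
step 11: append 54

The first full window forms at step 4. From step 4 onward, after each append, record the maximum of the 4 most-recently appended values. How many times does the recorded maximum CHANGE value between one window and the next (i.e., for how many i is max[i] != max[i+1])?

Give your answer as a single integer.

step 1: append 0 -> window=[0] (not full yet)
step 2: append 42 -> window=[0, 42] (not full yet)
step 3: append 35 -> window=[0, 42, 35] (not full yet)
step 4: append 54 -> window=[0, 42, 35, 54] -> max=54
step 5: append 13 -> window=[42, 35, 54, 13] -> max=54
step 6: append 75 -> window=[35, 54, 13, 75] -> max=75
step 7: append 67 -> window=[54, 13, 75, 67] -> max=75
step 8: append 46 -> window=[13, 75, 67, 46] -> max=75
step 9: append 22 -> window=[75, 67, 46, 22] -> max=75
step 10: append 75 -> window=[67, 46, 22, 75] -> max=75
step 11: append 54 -> window=[46, 22, 75, 54] -> max=75
Recorded maximums: 54 54 75 75 75 75 75 75
Changes between consecutive maximums: 1

Answer: 1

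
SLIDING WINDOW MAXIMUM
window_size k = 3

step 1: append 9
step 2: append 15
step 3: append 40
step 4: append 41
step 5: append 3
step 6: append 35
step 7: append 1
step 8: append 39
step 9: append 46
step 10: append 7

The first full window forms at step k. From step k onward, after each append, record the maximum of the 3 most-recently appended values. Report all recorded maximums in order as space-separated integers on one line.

Answer: 40 41 41 41 35 39 46 46

Derivation:
step 1: append 9 -> window=[9] (not full yet)
step 2: append 15 -> window=[9, 15] (not full yet)
step 3: append 40 -> window=[9, 15, 40] -> max=40
step 4: append 41 -> window=[15, 40, 41] -> max=41
step 5: append 3 -> window=[40, 41, 3] -> max=41
step 6: append 35 -> window=[41, 3, 35] -> max=41
step 7: append 1 -> window=[3, 35, 1] -> max=35
step 8: append 39 -> window=[35, 1, 39] -> max=39
step 9: append 46 -> window=[1, 39, 46] -> max=46
step 10: append 7 -> window=[39, 46, 7] -> max=46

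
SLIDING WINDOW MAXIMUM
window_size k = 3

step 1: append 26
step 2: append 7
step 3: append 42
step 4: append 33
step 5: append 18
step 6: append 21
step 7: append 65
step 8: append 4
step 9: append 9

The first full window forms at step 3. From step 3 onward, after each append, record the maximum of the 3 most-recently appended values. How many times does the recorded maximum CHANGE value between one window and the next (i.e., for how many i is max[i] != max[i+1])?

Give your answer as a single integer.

Answer: 2

Derivation:
step 1: append 26 -> window=[26] (not full yet)
step 2: append 7 -> window=[26, 7] (not full yet)
step 3: append 42 -> window=[26, 7, 42] -> max=42
step 4: append 33 -> window=[7, 42, 33] -> max=42
step 5: append 18 -> window=[42, 33, 18] -> max=42
step 6: append 21 -> window=[33, 18, 21] -> max=33
step 7: append 65 -> window=[18, 21, 65] -> max=65
step 8: append 4 -> window=[21, 65, 4] -> max=65
step 9: append 9 -> window=[65, 4, 9] -> max=65
Recorded maximums: 42 42 42 33 65 65 65
Changes between consecutive maximums: 2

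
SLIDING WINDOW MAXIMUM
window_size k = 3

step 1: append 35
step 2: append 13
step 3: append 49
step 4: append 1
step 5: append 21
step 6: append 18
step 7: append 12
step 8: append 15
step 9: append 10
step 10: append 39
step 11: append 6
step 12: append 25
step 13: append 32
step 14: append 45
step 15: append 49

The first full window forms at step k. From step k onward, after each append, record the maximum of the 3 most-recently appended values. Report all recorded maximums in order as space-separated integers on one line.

step 1: append 35 -> window=[35] (not full yet)
step 2: append 13 -> window=[35, 13] (not full yet)
step 3: append 49 -> window=[35, 13, 49] -> max=49
step 4: append 1 -> window=[13, 49, 1] -> max=49
step 5: append 21 -> window=[49, 1, 21] -> max=49
step 6: append 18 -> window=[1, 21, 18] -> max=21
step 7: append 12 -> window=[21, 18, 12] -> max=21
step 8: append 15 -> window=[18, 12, 15] -> max=18
step 9: append 10 -> window=[12, 15, 10] -> max=15
step 10: append 39 -> window=[15, 10, 39] -> max=39
step 11: append 6 -> window=[10, 39, 6] -> max=39
step 12: append 25 -> window=[39, 6, 25] -> max=39
step 13: append 32 -> window=[6, 25, 32] -> max=32
step 14: append 45 -> window=[25, 32, 45] -> max=45
step 15: append 49 -> window=[32, 45, 49] -> max=49

Answer: 49 49 49 21 21 18 15 39 39 39 32 45 49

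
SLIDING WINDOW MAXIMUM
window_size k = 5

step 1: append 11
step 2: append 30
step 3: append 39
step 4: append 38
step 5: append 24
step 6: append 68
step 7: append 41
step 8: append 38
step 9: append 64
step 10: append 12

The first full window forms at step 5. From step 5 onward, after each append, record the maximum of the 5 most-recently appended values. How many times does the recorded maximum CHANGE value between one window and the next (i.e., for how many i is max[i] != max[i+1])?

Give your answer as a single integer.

Answer: 1

Derivation:
step 1: append 11 -> window=[11] (not full yet)
step 2: append 30 -> window=[11, 30] (not full yet)
step 3: append 39 -> window=[11, 30, 39] (not full yet)
step 4: append 38 -> window=[11, 30, 39, 38] (not full yet)
step 5: append 24 -> window=[11, 30, 39, 38, 24] -> max=39
step 6: append 68 -> window=[30, 39, 38, 24, 68] -> max=68
step 7: append 41 -> window=[39, 38, 24, 68, 41] -> max=68
step 8: append 38 -> window=[38, 24, 68, 41, 38] -> max=68
step 9: append 64 -> window=[24, 68, 41, 38, 64] -> max=68
step 10: append 12 -> window=[68, 41, 38, 64, 12] -> max=68
Recorded maximums: 39 68 68 68 68 68
Changes between consecutive maximums: 1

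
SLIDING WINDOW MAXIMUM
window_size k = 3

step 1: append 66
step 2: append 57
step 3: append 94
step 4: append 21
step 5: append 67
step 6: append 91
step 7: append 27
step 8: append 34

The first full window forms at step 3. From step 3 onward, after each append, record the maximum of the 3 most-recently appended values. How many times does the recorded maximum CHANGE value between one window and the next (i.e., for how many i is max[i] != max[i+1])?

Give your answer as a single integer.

step 1: append 66 -> window=[66] (not full yet)
step 2: append 57 -> window=[66, 57] (not full yet)
step 3: append 94 -> window=[66, 57, 94] -> max=94
step 4: append 21 -> window=[57, 94, 21] -> max=94
step 5: append 67 -> window=[94, 21, 67] -> max=94
step 6: append 91 -> window=[21, 67, 91] -> max=91
step 7: append 27 -> window=[67, 91, 27] -> max=91
step 8: append 34 -> window=[91, 27, 34] -> max=91
Recorded maximums: 94 94 94 91 91 91
Changes between consecutive maximums: 1

Answer: 1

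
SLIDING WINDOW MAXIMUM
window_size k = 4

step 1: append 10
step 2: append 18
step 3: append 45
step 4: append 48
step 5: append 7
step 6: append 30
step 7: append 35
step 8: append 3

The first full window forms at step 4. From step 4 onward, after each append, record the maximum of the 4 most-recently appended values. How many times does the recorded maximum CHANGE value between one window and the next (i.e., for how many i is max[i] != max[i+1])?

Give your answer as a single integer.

Answer: 1

Derivation:
step 1: append 10 -> window=[10] (not full yet)
step 2: append 18 -> window=[10, 18] (not full yet)
step 3: append 45 -> window=[10, 18, 45] (not full yet)
step 4: append 48 -> window=[10, 18, 45, 48] -> max=48
step 5: append 7 -> window=[18, 45, 48, 7] -> max=48
step 6: append 30 -> window=[45, 48, 7, 30] -> max=48
step 7: append 35 -> window=[48, 7, 30, 35] -> max=48
step 8: append 3 -> window=[7, 30, 35, 3] -> max=35
Recorded maximums: 48 48 48 48 35
Changes between consecutive maximums: 1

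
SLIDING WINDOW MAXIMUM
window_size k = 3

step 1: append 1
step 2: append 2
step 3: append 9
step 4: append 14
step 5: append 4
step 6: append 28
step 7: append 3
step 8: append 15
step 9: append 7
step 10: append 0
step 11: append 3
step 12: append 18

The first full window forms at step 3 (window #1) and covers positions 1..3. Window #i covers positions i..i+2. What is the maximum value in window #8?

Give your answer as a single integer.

Answer: 15

Derivation:
step 1: append 1 -> window=[1] (not full yet)
step 2: append 2 -> window=[1, 2] (not full yet)
step 3: append 9 -> window=[1, 2, 9] -> max=9
step 4: append 14 -> window=[2, 9, 14] -> max=14
step 5: append 4 -> window=[9, 14, 4] -> max=14
step 6: append 28 -> window=[14, 4, 28] -> max=28
step 7: append 3 -> window=[4, 28, 3] -> max=28
step 8: append 15 -> window=[28, 3, 15] -> max=28
step 9: append 7 -> window=[3, 15, 7] -> max=15
step 10: append 0 -> window=[15, 7, 0] -> max=15
Window #8 max = 15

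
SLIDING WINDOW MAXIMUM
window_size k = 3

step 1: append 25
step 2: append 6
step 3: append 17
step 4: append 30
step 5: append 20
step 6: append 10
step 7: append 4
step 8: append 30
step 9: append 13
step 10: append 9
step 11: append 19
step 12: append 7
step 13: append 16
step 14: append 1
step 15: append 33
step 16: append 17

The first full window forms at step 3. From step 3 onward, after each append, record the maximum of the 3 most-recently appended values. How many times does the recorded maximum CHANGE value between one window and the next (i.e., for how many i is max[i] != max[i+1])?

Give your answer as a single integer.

step 1: append 25 -> window=[25] (not full yet)
step 2: append 6 -> window=[25, 6] (not full yet)
step 3: append 17 -> window=[25, 6, 17] -> max=25
step 4: append 30 -> window=[6, 17, 30] -> max=30
step 5: append 20 -> window=[17, 30, 20] -> max=30
step 6: append 10 -> window=[30, 20, 10] -> max=30
step 7: append 4 -> window=[20, 10, 4] -> max=20
step 8: append 30 -> window=[10, 4, 30] -> max=30
step 9: append 13 -> window=[4, 30, 13] -> max=30
step 10: append 9 -> window=[30, 13, 9] -> max=30
step 11: append 19 -> window=[13, 9, 19] -> max=19
step 12: append 7 -> window=[9, 19, 7] -> max=19
step 13: append 16 -> window=[19, 7, 16] -> max=19
step 14: append 1 -> window=[7, 16, 1] -> max=16
step 15: append 33 -> window=[16, 1, 33] -> max=33
step 16: append 17 -> window=[1, 33, 17] -> max=33
Recorded maximums: 25 30 30 30 20 30 30 30 19 19 19 16 33 33
Changes between consecutive maximums: 6

Answer: 6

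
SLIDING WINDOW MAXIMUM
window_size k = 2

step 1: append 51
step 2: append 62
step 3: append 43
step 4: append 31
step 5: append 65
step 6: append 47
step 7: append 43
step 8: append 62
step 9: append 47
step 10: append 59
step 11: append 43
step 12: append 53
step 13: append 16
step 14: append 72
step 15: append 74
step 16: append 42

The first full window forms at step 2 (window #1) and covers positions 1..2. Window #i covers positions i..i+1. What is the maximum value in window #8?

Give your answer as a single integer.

Answer: 62

Derivation:
step 1: append 51 -> window=[51] (not full yet)
step 2: append 62 -> window=[51, 62] -> max=62
step 3: append 43 -> window=[62, 43] -> max=62
step 4: append 31 -> window=[43, 31] -> max=43
step 5: append 65 -> window=[31, 65] -> max=65
step 6: append 47 -> window=[65, 47] -> max=65
step 7: append 43 -> window=[47, 43] -> max=47
step 8: append 62 -> window=[43, 62] -> max=62
step 9: append 47 -> window=[62, 47] -> max=62
Window #8 max = 62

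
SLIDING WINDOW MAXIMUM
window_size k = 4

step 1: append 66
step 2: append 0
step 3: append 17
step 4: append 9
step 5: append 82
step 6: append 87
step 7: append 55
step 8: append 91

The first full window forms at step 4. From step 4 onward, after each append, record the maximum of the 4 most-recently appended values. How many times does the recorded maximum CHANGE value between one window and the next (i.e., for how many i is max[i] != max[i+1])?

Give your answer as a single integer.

Answer: 3

Derivation:
step 1: append 66 -> window=[66] (not full yet)
step 2: append 0 -> window=[66, 0] (not full yet)
step 3: append 17 -> window=[66, 0, 17] (not full yet)
step 4: append 9 -> window=[66, 0, 17, 9] -> max=66
step 5: append 82 -> window=[0, 17, 9, 82] -> max=82
step 6: append 87 -> window=[17, 9, 82, 87] -> max=87
step 7: append 55 -> window=[9, 82, 87, 55] -> max=87
step 8: append 91 -> window=[82, 87, 55, 91] -> max=91
Recorded maximums: 66 82 87 87 91
Changes between consecutive maximums: 3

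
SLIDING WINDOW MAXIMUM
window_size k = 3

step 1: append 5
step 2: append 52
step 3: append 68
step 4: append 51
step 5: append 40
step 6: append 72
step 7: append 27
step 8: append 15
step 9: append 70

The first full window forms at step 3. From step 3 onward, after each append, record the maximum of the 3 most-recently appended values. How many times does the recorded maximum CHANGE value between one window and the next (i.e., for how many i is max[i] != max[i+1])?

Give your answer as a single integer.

step 1: append 5 -> window=[5] (not full yet)
step 2: append 52 -> window=[5, 52] (not full yet)
step 3: append 68 -> window=[5, 52, 68] -> max=68
step 4: append 51 -> window=[52, 68, 51] -> max=68
step 5: append 40 -> window=[68, 51, 40] -> max=68
step 6: append 72 -> window=[51, 40, 72] -> max=72
step 7: append 27 -> window=[40, 72, 27] -> max=72
step 8: append 15 -> window=[72, 27, 15] -> max=72
step 9: append 70 -> window=[27, 15, 70] -> max=70
Recorded maximums: 68 68 68 72 72 72 70
Changes between consecutive maximums: 2

Answer: 2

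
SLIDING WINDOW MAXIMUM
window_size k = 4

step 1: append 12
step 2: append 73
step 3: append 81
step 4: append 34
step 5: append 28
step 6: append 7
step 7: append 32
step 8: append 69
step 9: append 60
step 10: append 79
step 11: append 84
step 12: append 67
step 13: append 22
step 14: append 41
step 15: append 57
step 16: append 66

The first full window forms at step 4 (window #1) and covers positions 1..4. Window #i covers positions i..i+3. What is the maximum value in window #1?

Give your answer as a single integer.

step 1: append 12 -> window=[12] (not full yet)
step 2: append 73 -> window=[12, 73] (not full yet)
step 3: append 81 -> window=[12, 73, 81] (not full yet)
step 4: append 34 -> window=[12, 73, 81, 34] -> max=81
Window #1 max = 81

Answer: 81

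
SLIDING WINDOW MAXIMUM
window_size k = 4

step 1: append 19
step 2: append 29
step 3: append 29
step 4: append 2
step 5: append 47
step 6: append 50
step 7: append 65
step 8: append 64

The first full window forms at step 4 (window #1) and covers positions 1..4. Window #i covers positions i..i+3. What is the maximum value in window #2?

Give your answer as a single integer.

step 1: append 19 -> window=[19] (not full yet)
step 2: append 29 -> window=[19, 29] (not full yet)
step 3: append 29 -> window=[19, 29, 29] (not full yet)
step 4: append 2 -> window=[19, 29, 29, 2] -> max=29
step 5: append 47 -> window=[29, 29, 2, 47] -> max=47
Window #2 max = 47

Answer: 47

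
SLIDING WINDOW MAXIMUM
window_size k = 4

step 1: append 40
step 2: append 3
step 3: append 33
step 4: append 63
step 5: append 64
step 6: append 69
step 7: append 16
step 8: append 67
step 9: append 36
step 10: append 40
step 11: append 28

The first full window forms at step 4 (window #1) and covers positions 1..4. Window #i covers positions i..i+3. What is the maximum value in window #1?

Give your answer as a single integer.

step 1: append 40 -> window=[40] (not full yet)
step 2: append 3 -> window=[40, 3] (not full yet)
step 3: append 33 -> window=[40, 3, 33] (not full yet)
step 4: append 63 -> window=[40, 3, 33, 63] -> max=63
Window #1 max = 63

Answer: 63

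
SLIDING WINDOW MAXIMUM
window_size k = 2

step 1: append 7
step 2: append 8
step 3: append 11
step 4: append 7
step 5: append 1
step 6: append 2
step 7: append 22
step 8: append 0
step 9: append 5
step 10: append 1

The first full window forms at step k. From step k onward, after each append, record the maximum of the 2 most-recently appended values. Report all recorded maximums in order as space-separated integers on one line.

Answer: 8 11 11 7 2 22 22 5 5

Derivation:
step 1: append 7 -> window=[7] (not full yet)
step 2: append 8 -> window=[7, 8] -> max=8
step 3: append 11 -> window=[8, 11] -> max=11
step 4: append 7 -> window=[11, 7] -> max=11
step 5: append 1 -> window=[7, 1] -> max=7
step 6: append 2 -> window=[1, 2] -> max=2
step 7: append 22 -> window=[2, 22] -> max=22
step 8: append 0 -> window=[22, 0] -> max=22
step 9: append 5 -> window=[0, 5] -> max=5
step 10: append 1 -> window=[5, 1] -> max=5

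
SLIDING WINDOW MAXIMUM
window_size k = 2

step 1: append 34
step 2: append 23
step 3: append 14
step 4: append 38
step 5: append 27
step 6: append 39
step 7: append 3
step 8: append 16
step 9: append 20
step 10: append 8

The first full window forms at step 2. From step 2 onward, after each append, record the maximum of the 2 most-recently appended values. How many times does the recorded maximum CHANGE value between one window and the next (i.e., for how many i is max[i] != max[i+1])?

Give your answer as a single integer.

step 1: append 34 -> window=[34] (not full yet)
step 2: append 23 -> window=[34, 23] -> max=34
step 3: append 14 -> window=[23, 14] -> max=23
step 4: append 38 -> window=[14, 38] -> max=38
step 5: append 27 -> window=[38, 27] -> max=38
step 6: append 39 -> window=[27, 39] -> max=39
step 7: append 3 -> window=[39, 3] -> max=39
step 8: append 16 -> window=[3, 16] -> max=16
step 9: append 20 -> window=[16, 20] -> max=20
step 10: append 8 -> window=[20, 8] -> max=20
Recorded maximums: 34 23 38 38 39 39 16 20 20
Changes between consecutive maximums: 5

Answer: 5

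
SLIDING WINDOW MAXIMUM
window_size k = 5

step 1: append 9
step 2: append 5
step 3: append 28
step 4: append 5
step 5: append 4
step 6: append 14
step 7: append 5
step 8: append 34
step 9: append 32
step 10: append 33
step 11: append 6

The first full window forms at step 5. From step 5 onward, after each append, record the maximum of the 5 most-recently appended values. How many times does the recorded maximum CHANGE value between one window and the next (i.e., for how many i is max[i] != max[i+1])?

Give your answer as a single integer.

step 1: append 9 -> window=[9] (not full yet)
step 2: append 5 -> window=[9, 5] (not full yet)
step 3: append 28 -> window=[9, 5, 28] (not full yet)
step 4: append 5 -> window=[9, 5, 28, 5] (not full yet)
step 5: append 4 -> window=[9, 5, 28, 5, 4] -> max=28
step 6: append 14 -> window=[5, 28, 5, 4, 14] -> max=28
step 7: append 5 -> window=[28, 5, 4, 14, 5] -> max=28
step 8: append 34 -> window=[5, 4, 14, 5, 34] -> max=34
step 9: append 32 -> window=[4, 14, 5, 34, 32] -> max=34
step 10: append 33 -> window=[14, 5, 34, 32, 33] -> max=34
step 11: append 6 -> window=[5, 34, 32, 33, 6] -> max=34
Recorded maximums: 28 28 28 34 34 34 34
Changes between consecutive maximums: 1

Answer: 1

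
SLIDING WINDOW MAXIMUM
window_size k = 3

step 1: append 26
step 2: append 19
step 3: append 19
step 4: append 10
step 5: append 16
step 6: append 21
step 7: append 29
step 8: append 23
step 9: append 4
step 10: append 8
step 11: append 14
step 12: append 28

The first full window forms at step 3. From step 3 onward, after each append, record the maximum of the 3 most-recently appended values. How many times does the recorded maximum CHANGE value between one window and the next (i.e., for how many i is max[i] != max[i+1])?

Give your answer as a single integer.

Answer: 6

Derivation:
step 1: append 26 -> window=[26] (not full yet)
step 2: append 19 -> window=[26, 19] (not full yet)
step 3: append 19 -> window=[26, 19, 19] -> max=26
step 4: append 10 -> window=[19, 19, 10] -> max=19
step 5: append 16 -> window=[19, 10, 16] -> max=19
step 6: append 21 -> window=[10, 16, 21] -> max=21
step 7: append 29 -> window=[16, 21, 29] -> max=29
step 8: append 23 -> window=[21, 29, 23] -> max=29
step 9: append 4 -> window=[29, 23, 4] -> max=29
step 10: append 8 -> window=[23, 4, 8] -> max=23
step 11: append 14 -> window=[4, 8, 14] -> max=14
step 12: append 28 -> window=[8, 14, 28] -> max=28
Recorded maximums: 26 19 19 21 29 29 29 23 14 28
Changes between consecutive maximums: 6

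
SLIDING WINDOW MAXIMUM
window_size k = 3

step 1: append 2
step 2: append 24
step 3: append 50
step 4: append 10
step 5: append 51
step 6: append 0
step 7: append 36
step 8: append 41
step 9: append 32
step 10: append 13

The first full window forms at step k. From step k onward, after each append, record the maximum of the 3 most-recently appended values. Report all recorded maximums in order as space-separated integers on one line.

step 1: append 2 -> window=[2] (not full yet)
step 2: append 24 -> window=[2, 24] (not full yet)
step 3: append 50 -> window=[2, 24, 50] -> max=50
step 4: append 10 -> window=[24, 50, 10] -> max=50
step 5: append 51 -> window=[50, 10, 51] -> max=51
step 6: append 0 -> window=[10, 51, 0] -> max=51
step 7: append 36 -> window=[51, 0, 36] -> max=51
step 8: append 41 -> window=[0, 36, 41] -> max=41
step 9: append 32 -> window=[36, 41, 32] -> max=41
step 10: append 13 -> window=[41, 32, 13] -> max=41

Answer: 50 50 51 51 51 41 41 41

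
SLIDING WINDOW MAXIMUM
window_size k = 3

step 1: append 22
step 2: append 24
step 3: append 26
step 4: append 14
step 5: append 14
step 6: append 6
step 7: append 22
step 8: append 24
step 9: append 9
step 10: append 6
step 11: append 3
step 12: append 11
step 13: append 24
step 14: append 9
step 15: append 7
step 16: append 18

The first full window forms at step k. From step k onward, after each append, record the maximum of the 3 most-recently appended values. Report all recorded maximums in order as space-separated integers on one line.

step 1: append 22 -> window=[22] (not full yet)
step 2: append 24 -> window=[22, 24] (not full yet)
step 3: append 26 -> window=[22, 24, 26] -> max=26
step 4: append 14 -> window=[24, 26, 14] -> max=26
step 5: append 14 -> window=[26, 14, 14] -> max=26
step 6: append 6 -> window=[14, 14, 6] -> max=14
step 7: append 22 -> window=[14, 6, 22] -> max=22
step 8: append 24 -> window=[6, 22, 24] -> max=24
step 9: append 9 -> window=[22, 24, 9] -> max=24
step 10: append 6 -> window=[24, 9, 6] -> max=24
step 11: append 3 -> window=[9, 6, 3] -> max=9
step 12: append 11 -> window=[6, 3, 11] -> max=11
step 13: append 24 -> window=[3, 11, 24] -> max=24
step 14: append 9 -> window=[11, 24, 9] -> max=24
step 15: append 7 -> window=[24, 9, 7] -> max=24
step 16: append 18 -> window=[9, 7, 18] -> max=18

Answer: 26 26 26 14 22 24 24 24 9 11 24 24 24 18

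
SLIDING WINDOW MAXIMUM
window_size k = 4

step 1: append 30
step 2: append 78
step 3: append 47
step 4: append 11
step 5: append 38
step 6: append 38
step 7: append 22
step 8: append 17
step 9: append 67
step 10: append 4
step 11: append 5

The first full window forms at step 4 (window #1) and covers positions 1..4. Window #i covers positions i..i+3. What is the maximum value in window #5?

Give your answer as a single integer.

Answer: 38

Derivation:
step 1: append 30 -> window=[30] (not full yet)
step 2: append 78 -> window=[30, 78] (not full yet)
step 3: append 47 -> window=[30, 78, 47] (not full yet)
step 4: append 11 -> window=[30, 78, 47, 11] -> max=78
step 5: append 38 -> window=[78, 47, 11, 38] -> max=78
step 6: append 38 -> window=[47, 11, 38, 38] -> max=47
step 7: append 22 -> window=[11, 38, 38, 22] -> max=38
step 8: append 17 -> window=[38, 38, 22, 17] -> max=38
Window #5 max = 38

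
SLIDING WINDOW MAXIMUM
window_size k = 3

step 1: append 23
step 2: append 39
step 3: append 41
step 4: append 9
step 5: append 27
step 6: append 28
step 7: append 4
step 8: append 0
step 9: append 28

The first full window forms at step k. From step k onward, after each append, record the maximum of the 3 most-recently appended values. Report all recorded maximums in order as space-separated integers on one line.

Answer: 41 41 41 28 28 28 28

Derivation:
step 1: append 23 -> window=[23] (not full yet)
step 2: append 39 -> window=[23, 39] (not full yet)
step 3: append 41 -> window=[23, 39, 41] -> max=41
step 4: append 9 -> window=[39, 41, 9] -> max=41
step 5: append 27 -> window=[41, 9, 27] -> max=41
step 6: append 28 -> window=[9, 27, 28] -> max=28
step 7: append 4 -> window=[27, 28, 4] -> max=28
step 8: append 0 -> window=[28, 4, 0] -> max=28
step 9: append 28 -> window=[4, 0, 28] -> max=28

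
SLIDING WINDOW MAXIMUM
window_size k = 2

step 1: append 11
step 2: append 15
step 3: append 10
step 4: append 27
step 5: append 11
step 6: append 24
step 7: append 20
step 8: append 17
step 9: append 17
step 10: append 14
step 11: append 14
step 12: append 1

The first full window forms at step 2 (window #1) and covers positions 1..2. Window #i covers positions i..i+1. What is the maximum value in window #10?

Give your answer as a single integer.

step 1: append 11 -> window=[11] (not full yet)
step 2: append 15 -> window=[11, 15] -> max=15
step 3: append 10 -> window=[15, 10] -> max=15
step 4: append 27 -> window=[10, 27] -> max=27
step 5: append 11 -> window=[27, 11] -> max=27
step 6: append 24 -> window=[11, 24] -> max=24
step 7: append 20 -> window=[24, 20] -> max=24
step 8: append 17 -> window=[20, 17] -> max=20
step 9: append 17 -> window=[17, 17] -> max=17
step 10: append 14 -> window=[17, 14] -> max=17
step 11: append 14 -> window=[14, 14] -> max=14
Window #10 max = 14

Answer: 14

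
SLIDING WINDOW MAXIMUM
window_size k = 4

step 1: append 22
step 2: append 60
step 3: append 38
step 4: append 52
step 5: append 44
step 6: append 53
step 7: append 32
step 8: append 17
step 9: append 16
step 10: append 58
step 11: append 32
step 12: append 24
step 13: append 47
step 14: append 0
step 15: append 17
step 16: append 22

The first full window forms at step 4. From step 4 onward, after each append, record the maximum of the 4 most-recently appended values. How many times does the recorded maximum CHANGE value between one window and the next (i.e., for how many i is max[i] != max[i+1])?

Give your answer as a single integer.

Answer: 3

Derivation:
step 1: append 22 -> window=[22] (not full yet)
step 2: append 60 -> window=[22, 60] (not full yet)
step 3: append 38 -> window=[22, 60, 38] (not full yet)
step 4: append 52 -> window=[22, 60, 38, 52] -> max=60
step 5: append 44 -> window=[60, 38, 52, 44] -> max=60
step 6: append 53 -> window=[38, 52, 44, 53] -> max=53
step 7: append 32 -> window=[52, 44, 53, 32] -> max=53
step 8: append 17 -> window=[44, 53, 32, 17] -> max=53
step 9: append 16 -> window=[53, 32, 17, 16] -> max=53
step 10: append 58 -> window=[32, 17, 16, 58] -> max=58
step 11: append 32 -> window=[17, 16, 58, 32] -> max=58
step 12: append 24 -> window=[16, 58, 32, 24] -> max=58
step 13: append 47 -> window=[58, 32, 24, 47] -> max=58
step 14: append 0 -> window=[32, 24, 47, 0] -> max=47
step 15: append 17 -> window=[24, 47, 0, 17] -> max=47
step 16: append 22 -> window=[47, 0, 17, 22] -> max=47
Recorded maximums: 60 60 53 53 53 53 58 58 58 58 47 47 47
Changes between consecutive maximums: 3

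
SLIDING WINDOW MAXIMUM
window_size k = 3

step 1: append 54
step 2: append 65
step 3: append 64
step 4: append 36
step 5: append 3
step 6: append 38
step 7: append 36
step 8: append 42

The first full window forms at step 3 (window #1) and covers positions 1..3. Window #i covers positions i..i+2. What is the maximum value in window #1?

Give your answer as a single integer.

Answer: 65

Derivation:
step 1: append 54 -> window=[54] (not full yet)
step 2: append 65 -> window=[54, 65] (not full yet)
step 3: append 64 -> window=[54, 65, 64] -> max=65
Window #1 max = 65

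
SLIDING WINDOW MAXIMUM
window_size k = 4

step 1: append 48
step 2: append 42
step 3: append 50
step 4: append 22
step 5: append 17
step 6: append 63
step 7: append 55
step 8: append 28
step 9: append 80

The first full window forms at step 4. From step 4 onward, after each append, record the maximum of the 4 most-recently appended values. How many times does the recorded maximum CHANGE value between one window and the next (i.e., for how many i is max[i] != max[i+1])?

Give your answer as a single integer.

step 1: append 48 -> window=[48] (not full yet)
step 2: append 42 -> window=[48, 42] (not full yet)
step 3: append 50 -> window=[48, 42, 50] (not full yet)
step 4: append 22 -> window=[48, 42, 50, 22] -> max=50
step 5: append 17 -> window=[42, 50, 22, 17] -> max=50
step 6: append 63 -> window=[50, 22, 17, 63] -> max=63
step 7: append 55 -> window=[22, 17, 63, 55] -> max=63
step 8: append 28 -> window=[17, 63, 55, 28] -> max=63
step 9: append 80 -> window=[63, 55, 28, 80] -> max=80
Recorded maximums: 50 50 63 63 63 80
Changes between consecutive maximums: 2

Answer: 2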